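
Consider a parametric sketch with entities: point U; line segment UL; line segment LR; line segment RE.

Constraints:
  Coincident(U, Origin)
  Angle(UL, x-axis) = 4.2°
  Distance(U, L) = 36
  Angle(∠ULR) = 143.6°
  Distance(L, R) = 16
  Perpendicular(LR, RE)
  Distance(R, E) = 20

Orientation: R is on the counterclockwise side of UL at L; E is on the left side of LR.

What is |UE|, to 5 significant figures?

44.997

∠ULR = 143.6°, so LR runs at 4.2° + (180° − 143.6°) = 40.600° from the x-axis; with |LR| = 16.0, R = L + 16.0·(cos 40.600°, sin 40.600°) = (48.052, 13.049). The perpendicularity gives RE at right angles to LR; with |RE| = 20.0 on the left of LR, E = R + 20.0·(-0.65077, 0.75927) = (35.036, 28.234). Then |UE| = |E − U| = 44.997.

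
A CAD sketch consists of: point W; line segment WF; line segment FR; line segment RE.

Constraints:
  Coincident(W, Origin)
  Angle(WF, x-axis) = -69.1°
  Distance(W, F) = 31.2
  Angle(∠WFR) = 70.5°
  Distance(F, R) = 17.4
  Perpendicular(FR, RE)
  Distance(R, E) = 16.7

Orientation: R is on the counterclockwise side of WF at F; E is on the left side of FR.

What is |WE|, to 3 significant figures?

14.5

∠WFR = 70.5°, so FR runs at -69.1° + (180° − 70.5°) = 40.4° from the x-axis; with |FR| = 17.4, R = F + 17.4·(cos 40.4°, sin 40.4°) = (24.4, -17.9). FR ⟂ RE; with |RE| = 16.7 on the left of FR, E = R + 16.7·(-0.648, 0.762) = (13.6, -5.15). Then |WE| = |E − W| = 14.5.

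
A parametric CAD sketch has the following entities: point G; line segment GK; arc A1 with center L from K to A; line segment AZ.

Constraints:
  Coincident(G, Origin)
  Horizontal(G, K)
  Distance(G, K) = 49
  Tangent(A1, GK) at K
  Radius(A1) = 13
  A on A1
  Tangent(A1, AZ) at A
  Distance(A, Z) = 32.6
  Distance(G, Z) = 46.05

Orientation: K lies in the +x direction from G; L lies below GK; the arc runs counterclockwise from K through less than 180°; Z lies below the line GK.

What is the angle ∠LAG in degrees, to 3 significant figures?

171°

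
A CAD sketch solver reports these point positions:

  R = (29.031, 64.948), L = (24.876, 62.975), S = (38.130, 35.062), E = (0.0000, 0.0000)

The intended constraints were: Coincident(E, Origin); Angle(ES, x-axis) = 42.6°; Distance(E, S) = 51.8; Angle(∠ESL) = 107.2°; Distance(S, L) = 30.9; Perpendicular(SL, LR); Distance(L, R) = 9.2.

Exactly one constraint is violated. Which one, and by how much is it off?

Distance(L, R) = 9.2 — off by 4.60.

E = (0.00, 0.00) ✓; ES at 42.60° ✓; |ES| = 51.80 ✓; ∠ESL = 107.2° ✓; |SL| = 30.90 ✓; ∠(SL, LR) = 90.00° ✓; |LR| = 4.600 ✗.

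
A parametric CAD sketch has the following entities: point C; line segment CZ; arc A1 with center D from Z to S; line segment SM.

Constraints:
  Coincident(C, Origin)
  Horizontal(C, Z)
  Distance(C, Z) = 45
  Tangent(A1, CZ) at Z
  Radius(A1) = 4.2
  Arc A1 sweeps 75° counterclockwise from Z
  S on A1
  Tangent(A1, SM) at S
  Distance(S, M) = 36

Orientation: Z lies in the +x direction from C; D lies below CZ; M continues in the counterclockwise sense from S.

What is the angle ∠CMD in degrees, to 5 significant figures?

61.508°

C is at the origin; CZ is horizontal with |CZ| = 45.0 and Z on the +x side, so Z = (45.000, 0.0000). Since A1 is tangent to CZ there, DZ ⟂ CZ, so D = Z + (0, -4.2) = (45.000, -4.2000). On A1, Z sits at bearing 90° from D; a 75° counterclockwise sweep puts S at bearing 165°, so S = D + 4.2·(cos 165°, sin 165°) = (40.943, -3.1130). Since A1 is tangent to SM there, DS ⟂ SM, so SM runs along (−sin 165°, cos 165°); with |SM| = 36.0, M = (31.626, -37.886). Then cos ∠CMD = MC·MD / (|MC||MD|), giving 61.508°.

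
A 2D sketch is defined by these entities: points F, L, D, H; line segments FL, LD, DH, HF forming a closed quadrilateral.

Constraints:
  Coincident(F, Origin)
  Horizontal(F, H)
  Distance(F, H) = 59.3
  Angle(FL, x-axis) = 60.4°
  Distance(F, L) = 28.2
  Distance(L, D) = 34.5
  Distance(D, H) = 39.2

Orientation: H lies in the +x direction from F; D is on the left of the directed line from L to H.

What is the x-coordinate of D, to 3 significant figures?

46.1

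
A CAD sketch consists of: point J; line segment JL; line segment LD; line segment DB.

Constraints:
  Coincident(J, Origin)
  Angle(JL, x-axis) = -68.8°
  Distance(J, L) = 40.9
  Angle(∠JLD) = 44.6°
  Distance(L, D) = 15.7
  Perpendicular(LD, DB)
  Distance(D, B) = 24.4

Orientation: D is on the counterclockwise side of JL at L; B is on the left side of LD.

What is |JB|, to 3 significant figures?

14.1

J is at the origin; JL runs at -68.8° with length 40.9, so L = 40.9·(cos -68.8°, sin -68.8°) = (14.8, -38.1). ∠JLD = 44.6°, so LD runs at -68.8° + (180° − 44.6°) = 66.6° from the x-axis; with |LD| = 15.7, D = L + 15.7·(cos 66.6°, sin 66.6°) = (21.0, -23.7). LD ⟂ DB; with |DB| = 24.4 on the left of LD, B = D + 24.4·(-0.918, 0.397) = (-1.37, -14.0). Then |JB| = |B − J| = 14.1.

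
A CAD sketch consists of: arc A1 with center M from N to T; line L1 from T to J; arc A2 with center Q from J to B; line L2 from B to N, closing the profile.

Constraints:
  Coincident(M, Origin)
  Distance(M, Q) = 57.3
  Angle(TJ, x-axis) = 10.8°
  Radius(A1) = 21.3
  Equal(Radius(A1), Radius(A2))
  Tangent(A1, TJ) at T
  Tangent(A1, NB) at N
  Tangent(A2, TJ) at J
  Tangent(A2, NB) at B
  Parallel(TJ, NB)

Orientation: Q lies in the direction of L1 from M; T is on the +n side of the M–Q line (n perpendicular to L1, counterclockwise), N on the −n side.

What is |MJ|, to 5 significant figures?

61.131

The slot axis is L1's direction at 10.8°, so u = (cos 10.8°, sin 10.8°) = (0.98229, 0.18738) and n = (−sin 10.8°, cos 10.8°) = (-0.18738, 0.98229). M is at the origin and Q lies 57.3 along u from M, so Q = 57.3·u = (56.285, 10.737). Tangency of A1 to both parallel lines with radius 21.3 puts T and N at M ± 21.3·n: T = (-3.9912, 20.923), N = (3.9912, -20.923). Equal radii place J and B the same way about Q: J = Q + 21.3·n = (52.294, 31.660), B = Q − 21.3·n = (60.276, -10.186). Then |MJ| = |J − M| = 61.131.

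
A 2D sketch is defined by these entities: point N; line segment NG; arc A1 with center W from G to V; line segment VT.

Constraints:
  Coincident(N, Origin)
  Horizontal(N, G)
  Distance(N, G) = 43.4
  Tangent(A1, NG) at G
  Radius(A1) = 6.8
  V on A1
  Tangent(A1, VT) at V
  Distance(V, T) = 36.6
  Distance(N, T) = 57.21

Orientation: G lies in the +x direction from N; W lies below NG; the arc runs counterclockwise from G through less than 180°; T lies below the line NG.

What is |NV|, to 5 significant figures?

37.246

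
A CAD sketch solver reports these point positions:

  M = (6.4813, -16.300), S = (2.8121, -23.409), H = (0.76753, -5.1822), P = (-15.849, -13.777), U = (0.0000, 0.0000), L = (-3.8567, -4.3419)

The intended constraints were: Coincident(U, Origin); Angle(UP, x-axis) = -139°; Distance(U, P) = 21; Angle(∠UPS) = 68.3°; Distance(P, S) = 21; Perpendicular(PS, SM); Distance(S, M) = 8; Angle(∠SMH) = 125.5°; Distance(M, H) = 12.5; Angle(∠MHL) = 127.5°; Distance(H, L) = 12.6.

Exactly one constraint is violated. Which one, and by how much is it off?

Distance(H, L) = 12.6 — off by 7.90.

U = (0.00, 0.00) ✓; UP at -139.0° ✓; |UP| = 21.00 ✓; ∠UPS = 68.30° ✓; |PS| = 21.00 ✓; ∠(PS, SM) = 90.00° ✓; |SM| = 8.000 ✓; ∠SMH = 125.5° ✓; |MH| = 12.50 ✓; ∠MHL = 127.5° ✓; |HL| = 4.700 ✗.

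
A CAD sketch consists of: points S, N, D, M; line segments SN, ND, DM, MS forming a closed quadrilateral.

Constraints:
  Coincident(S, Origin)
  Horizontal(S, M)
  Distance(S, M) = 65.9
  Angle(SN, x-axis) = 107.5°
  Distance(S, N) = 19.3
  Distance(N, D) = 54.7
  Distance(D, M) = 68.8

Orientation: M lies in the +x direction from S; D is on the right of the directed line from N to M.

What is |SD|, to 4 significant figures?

35.49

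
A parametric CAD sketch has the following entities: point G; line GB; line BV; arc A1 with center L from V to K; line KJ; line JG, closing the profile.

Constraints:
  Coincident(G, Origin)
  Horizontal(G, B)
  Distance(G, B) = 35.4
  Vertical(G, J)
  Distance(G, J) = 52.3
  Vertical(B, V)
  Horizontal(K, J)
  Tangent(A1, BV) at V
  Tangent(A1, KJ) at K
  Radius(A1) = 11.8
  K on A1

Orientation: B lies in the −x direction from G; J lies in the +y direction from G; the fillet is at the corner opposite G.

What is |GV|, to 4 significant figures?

53.79

G is at the origin; GB is horizontal with |GB| = 35.4 and B on the −x side, so B = (-35.40, 0.000). G and J share the same x with |GJ| = 52.3 and J on the +y side, so J = (0.000, 52.30). The virtual corner opposite G is at (-35.40, 52.30). Since A1 is tangent to BV there, LV ⟂ BV and since A1 is tangent to KJ there, LK ⟂ KJ, with radius 11.8, so the center L sits 11.8 in from both sides at L = (-23.60, 40.50). That places the tangent points at V = (-35.40, 40.50) on BV and K = (-23.60, 52.30) on KJ. Then |GV| = |V − G| = 53.79.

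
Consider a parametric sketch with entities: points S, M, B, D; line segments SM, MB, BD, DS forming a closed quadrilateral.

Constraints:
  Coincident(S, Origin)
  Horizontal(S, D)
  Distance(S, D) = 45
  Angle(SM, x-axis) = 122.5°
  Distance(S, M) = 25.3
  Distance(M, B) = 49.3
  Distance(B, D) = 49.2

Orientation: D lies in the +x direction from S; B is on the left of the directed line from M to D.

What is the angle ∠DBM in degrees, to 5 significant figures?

78.555°

S is at the origin; SD is horizontal with |SD| = 45.0 and D in +x, so D = (45.0, 0). SM runs at 122.5° with |SM| = 25.3, so M = (-13.594, 21.338). B is determined by |MB| = 49.3 and |BD| = 49.2 together: it lies at the intersection of circle(M, 49.3) and circle(D, 49.2). With |MD| = 62.358, the foot of the radical line on MD is 31.258 from M and the perpendicular offset is √(49.3² − 31.258²) = 38.124. Taking the left-of-MD solution: B = (28.823, 46.464).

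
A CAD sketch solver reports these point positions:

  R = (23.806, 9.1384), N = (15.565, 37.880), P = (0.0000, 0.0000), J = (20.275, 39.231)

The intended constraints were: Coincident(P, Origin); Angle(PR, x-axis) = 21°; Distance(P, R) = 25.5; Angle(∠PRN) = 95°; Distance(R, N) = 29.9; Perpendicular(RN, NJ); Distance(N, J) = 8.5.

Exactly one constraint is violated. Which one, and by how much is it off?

Distance(N, J) = 8.5 — off by 3.60.

P = (0.00, 0.00) ✓; PR at 21.00° ✓; |PR| = 25.50 ✓; ∠PRN = 95.00° ✓; |RN| = 29.90 ✓; ∠(RN, NJ) = 89.99° ✓; |NJ| = 4.900 ✗.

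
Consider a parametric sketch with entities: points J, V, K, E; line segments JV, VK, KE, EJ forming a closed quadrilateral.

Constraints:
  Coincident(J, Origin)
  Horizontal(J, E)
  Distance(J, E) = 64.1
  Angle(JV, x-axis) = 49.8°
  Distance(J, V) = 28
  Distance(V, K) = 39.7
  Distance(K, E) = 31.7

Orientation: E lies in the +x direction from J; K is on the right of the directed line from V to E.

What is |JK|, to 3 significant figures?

38.4

Checks: |VK| = 39.70 ✓; |KE| = 31.70 ✓.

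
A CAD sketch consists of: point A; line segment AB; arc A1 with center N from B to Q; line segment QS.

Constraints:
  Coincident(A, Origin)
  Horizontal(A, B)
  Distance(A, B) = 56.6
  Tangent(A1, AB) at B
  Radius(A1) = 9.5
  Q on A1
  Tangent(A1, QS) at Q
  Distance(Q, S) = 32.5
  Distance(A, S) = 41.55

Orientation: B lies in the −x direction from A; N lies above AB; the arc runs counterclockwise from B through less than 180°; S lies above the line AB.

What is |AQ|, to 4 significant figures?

49.21

A is at the origin; AB is horizontal with |AB| = 56.6 and B on the −x side, so B = (-56.60, 0.000). Tangency of A1 to AB means the radius NB is perpendicular to AB, so N = B + (0, 9.5) = (-56.60, 9.500). Since NQ ⟂ QS (tangency), |NS| = √(9.5² + 32.5²) = 33.86 regardless of where Q sits on A1. So S lies on both circle(A, 41.55) and circle(N, 33.86); the above-AB intersection is S = (-29.27, 29.49). Q is the foot of the tangent from S: Q = (-49.07, 3.714).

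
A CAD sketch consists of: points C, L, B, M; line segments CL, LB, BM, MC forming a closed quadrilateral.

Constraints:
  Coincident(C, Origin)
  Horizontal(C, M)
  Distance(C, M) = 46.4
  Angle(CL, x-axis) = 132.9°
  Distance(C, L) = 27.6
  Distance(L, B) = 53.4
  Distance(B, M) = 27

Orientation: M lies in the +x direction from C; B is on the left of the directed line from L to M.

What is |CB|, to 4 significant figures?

42.12

C is at the origin; C and M share the same y with |CM| = 46.4 and M in +x, so M = (46.4, 0). CL runs at 132.9° with |CL| = 27.6, so L = (-18.79, 20.22). B is determined by |LB| = 53.4 and |BM| = 27.0 together: it lies at the intersection of circle(L, 53.4) and circle(M, 27.0). With |LM| = 68.25, the foot of the radical line on LM is 49.68 from L and the perpendicular offset is √(53.4² − 49.68²) = 19.59. Taking the left-of-LM solution: B = (34.46, 24.22).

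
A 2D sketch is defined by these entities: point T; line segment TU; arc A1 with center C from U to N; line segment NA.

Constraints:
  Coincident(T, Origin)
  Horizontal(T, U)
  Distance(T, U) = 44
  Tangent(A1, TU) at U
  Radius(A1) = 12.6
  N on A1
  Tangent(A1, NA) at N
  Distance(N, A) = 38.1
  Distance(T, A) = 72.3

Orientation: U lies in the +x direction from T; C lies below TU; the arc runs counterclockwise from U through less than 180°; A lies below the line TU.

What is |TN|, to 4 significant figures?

37.51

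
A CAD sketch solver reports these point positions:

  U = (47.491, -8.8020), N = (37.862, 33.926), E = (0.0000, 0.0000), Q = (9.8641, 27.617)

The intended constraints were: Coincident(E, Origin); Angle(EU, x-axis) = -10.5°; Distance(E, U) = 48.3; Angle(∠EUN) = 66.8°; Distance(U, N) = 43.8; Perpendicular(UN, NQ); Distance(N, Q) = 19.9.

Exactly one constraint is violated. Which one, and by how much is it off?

Distance(N, Q) = 19.9 — off by 8.80.

E = (0.00, 0.00) ✓; EU at -10.50° ✓; |EU| = 48.30 ✓; ∠EUN = 66.80° ✓; |UN| = 43.80 ✓; ∠(UN, NQ) = 90.00° ✓; |NQ| = 28.70 ✗.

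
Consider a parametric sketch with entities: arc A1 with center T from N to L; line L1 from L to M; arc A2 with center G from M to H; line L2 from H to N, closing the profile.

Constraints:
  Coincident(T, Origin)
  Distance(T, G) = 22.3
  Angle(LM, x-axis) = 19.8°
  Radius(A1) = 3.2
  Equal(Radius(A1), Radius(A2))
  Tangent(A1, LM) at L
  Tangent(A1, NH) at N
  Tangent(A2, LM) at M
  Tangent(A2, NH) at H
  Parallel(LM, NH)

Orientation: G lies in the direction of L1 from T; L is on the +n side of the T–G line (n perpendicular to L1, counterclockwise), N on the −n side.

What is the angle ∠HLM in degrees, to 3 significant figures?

16.0°

The slot axis is L1's direction at 19.8°, so u = (cos 19.8°, sin 19.8°) = (0.941, 0.339) and n = (−sin 19.8°, cos 19.8°) = (-0.339, 0.941). T is at the origin and G lies 22.3 along u from T, so G = 22.3·u = (21.0, 7.55). Tangency of A1 to both parallel lines with radius 3.2 puts L and N at T ± 3.2·n: L = (-1.08, 3.01), N = (1.08, -3.01). Equal radii place M and H the same way about G: M = G + 3.2·n = (19.9, 10.6), H = G − 3.2·n = (22.1, 4.54). Then cos ∠HLM = LH·LM / (|LH||LM|), giving 16.0°.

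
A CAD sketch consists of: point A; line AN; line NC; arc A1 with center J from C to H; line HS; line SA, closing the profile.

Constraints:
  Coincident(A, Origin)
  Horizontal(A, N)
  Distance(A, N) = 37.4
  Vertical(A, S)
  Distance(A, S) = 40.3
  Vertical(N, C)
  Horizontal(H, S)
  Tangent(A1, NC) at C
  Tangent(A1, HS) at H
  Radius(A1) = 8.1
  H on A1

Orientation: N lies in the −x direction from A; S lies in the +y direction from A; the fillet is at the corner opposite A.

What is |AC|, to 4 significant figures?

49.35

A is at the origin; AN is horizontal with |AN| = 37.4 and N on the −x side, so N = (-37.40, 0.000). A and S share the same x with |AS| = 40.3 and S on the +y side, so S = (0.000, 40.30). The virtual corner opposite A is at (-37.40, 40.30). Since A1 is tangent to NC there, JC ⟂ NC and since A1 is tangent to HS there, JH ⟂ HS, with radius 8.1, so the center J sits 8.1 in from both sides at J = (-29.30, 32.20). That places the tangent points at C = (-37.40, 32.20) on NC and H = (-29.30, 40.30) on HS. Then |AC| = |C − A| = 49.35.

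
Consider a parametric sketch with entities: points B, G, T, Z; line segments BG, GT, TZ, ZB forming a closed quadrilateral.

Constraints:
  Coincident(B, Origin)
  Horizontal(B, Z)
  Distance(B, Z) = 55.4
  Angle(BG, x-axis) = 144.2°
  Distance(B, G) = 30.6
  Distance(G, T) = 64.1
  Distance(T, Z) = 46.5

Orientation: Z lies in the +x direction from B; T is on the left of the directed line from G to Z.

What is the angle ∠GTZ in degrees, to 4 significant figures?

94.66°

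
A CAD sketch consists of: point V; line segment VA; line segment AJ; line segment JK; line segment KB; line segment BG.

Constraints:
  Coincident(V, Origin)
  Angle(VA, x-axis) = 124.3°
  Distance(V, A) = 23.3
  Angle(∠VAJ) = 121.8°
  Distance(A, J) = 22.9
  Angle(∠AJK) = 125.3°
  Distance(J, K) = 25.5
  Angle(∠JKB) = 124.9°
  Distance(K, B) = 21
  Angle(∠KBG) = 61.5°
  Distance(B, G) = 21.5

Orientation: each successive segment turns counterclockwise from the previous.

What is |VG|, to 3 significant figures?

28.9

∠JKB = 124.9° gives KB at -67.7° from the x-axis; with |KB| = 21.0, B = (-41.9, -22.6). ∠KBG = 61.5° gives BG at 50.8° from the x-axis; with |BG| = 21.5, G = (-28.3, -5.95). Then |VG| = |G − V| = 28.9.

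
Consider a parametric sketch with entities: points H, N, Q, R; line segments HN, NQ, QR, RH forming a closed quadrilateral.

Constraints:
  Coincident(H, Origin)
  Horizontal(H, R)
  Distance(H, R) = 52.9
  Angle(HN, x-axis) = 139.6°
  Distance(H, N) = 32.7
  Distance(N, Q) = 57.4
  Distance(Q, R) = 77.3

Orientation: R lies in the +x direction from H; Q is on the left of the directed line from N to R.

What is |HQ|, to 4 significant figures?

66.45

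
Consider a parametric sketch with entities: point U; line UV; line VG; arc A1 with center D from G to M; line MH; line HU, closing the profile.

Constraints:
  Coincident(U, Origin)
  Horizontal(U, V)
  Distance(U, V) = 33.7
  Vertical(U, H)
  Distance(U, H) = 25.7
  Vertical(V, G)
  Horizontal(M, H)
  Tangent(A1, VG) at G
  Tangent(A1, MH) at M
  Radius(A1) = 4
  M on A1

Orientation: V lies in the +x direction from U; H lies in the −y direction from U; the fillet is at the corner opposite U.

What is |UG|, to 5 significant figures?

40.082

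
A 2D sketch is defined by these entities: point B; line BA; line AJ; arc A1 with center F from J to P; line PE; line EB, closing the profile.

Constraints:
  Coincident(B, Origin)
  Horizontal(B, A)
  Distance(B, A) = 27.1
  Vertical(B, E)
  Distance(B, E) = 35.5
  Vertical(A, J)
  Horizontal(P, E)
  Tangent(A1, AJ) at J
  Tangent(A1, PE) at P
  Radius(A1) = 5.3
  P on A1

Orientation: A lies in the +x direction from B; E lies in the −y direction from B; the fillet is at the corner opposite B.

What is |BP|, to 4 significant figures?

41.66

B is at the origin; BA is horizontal with |BA| = 27.1 and A on the +x side, so A = (27.10, 0.000). BE is vertical with |BE| = 35.5 and E on the −y side, so E = (0.000, -35.50). The virtual corner opposite B is at (27.10, -35.50). The tangent condition forces FJ to be normal to AJ and since A1 is tangent to PE there, FP ⟂ PE, with radius 5.3, so the center F sits 5.3 in from both sides at F = (21.80, -30.20). That places the tangent points at J = (27.10, -30.20) on AJ and P = (21.80, -35.50) on PE. Then |BP| = |P − B| = 41.66.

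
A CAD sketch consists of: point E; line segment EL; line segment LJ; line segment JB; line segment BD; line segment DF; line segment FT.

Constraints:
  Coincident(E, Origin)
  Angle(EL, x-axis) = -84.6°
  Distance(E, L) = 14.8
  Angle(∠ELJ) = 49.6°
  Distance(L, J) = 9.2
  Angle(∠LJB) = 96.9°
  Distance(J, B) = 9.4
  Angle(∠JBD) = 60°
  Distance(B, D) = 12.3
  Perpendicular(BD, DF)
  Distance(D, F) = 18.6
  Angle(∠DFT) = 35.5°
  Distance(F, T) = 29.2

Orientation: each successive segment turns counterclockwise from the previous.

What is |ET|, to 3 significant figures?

5.53

E is at the origin; EL runs at -84.6° with length 14.8, so L = (1.39, -14.7). ∠ELJ = 49.6° gives LJ at 45.8° from the x-axis; with |LJ| = 9.2, J = (7.81, -8.14). ∠LJB = 96.9° gives JB at 129° from the x-axis; with |JB| = 9.4, B = (1.90, -0.823). ∠JBD = 60.0° gives BD at -111° from the x-axis; with |BD| = 12.3, D = (-2.52, -12.3). The perpendicularity gives DF at right angles to BD, so DF runs at -21.1°; with |DF| = 18.6, F = (14.8, -19.0). ∠DFT = 35.5° gives FT at 123° from the x-axis; with |FT| = 29.2, T = (-1.25, 5.38). Then |ET| = |T − E| = 5.53.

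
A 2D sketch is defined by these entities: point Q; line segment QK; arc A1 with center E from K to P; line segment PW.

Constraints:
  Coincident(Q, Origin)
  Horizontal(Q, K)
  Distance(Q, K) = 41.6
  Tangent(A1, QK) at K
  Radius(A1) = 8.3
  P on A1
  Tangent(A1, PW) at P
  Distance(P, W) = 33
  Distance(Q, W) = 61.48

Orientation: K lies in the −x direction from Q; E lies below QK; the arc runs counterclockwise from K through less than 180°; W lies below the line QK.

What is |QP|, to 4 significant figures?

50.71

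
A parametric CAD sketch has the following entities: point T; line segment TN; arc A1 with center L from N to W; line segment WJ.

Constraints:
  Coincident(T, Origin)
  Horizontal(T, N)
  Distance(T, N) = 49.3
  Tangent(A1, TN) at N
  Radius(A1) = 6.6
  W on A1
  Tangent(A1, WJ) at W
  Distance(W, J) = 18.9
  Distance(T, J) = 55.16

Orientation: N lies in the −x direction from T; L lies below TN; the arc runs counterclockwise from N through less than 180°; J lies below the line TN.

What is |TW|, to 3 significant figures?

56.2

T is at the origin; T and N share the same y with |TN| = 49.3 and N on the −x side, so N = (-49.3, 0.00). A1 meets TN tangentially, so LN is at right angles to TN, so L = N + (0, -6.6) = (-49.3, -6.60). Since LW ⟂ WJ (tangency), |LJ| = √(6.6² + 18.9²) = 20.0 regardless of where W sits on A1. So J lies on both circle(T, 55.16) and circle(L, 20.0); the below-TN intersection is J = (-48.3, -26.6). W is the foot of the tangent from J: W = (-55.4, -9.08).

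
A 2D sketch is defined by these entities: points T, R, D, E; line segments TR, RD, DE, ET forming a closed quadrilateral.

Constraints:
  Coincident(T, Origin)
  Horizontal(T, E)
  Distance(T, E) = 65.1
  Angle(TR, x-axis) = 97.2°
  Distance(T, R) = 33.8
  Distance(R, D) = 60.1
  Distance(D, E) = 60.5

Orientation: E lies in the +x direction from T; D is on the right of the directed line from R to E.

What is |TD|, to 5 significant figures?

26.785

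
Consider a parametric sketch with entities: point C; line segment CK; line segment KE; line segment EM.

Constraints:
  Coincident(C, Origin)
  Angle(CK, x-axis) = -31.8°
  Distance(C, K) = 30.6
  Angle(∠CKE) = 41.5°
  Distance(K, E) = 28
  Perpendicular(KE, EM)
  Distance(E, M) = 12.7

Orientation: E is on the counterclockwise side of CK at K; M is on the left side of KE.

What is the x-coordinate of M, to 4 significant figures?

5.796

∠CKE = 41.5°, so KE runs at -31.8° + (180° − 41.5°) = 106.7° from the x-axis; with |KE| = 28.0, E = K + 28.0·(cos 106.7°, sin 106.7°) = (17.96, 10.69). KE ⟂ EM; with |EM| = 12.7 on the left of KE, M = E + 12.7·(-0.9578, -0.2874) = (5.796, 7.045). So M.x = 5.796.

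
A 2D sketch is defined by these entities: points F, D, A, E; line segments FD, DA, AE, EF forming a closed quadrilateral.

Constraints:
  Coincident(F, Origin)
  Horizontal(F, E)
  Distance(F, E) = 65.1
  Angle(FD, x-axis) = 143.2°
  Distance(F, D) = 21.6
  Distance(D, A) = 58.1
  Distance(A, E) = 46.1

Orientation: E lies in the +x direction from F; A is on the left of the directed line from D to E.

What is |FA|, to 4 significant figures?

50.87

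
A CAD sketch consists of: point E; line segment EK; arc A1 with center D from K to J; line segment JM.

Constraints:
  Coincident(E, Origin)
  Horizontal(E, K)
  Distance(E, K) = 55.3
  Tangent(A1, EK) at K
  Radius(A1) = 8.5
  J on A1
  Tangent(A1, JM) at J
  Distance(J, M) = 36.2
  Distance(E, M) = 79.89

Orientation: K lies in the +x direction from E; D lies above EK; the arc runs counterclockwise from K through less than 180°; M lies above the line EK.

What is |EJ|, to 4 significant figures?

64.25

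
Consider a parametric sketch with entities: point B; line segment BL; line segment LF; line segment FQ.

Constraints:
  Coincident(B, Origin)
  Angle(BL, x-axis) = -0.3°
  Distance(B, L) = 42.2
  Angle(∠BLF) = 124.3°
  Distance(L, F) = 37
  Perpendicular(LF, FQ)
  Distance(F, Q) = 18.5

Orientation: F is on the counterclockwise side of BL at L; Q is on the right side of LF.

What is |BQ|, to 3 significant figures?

80.9

∠BLF = 124.3°, so LF runs at -0.3° + (180° − 124.3°) = 55.4° from the x-axis; with |LF| = 37.0, F = L + 37.0·(cos 55.4°, sin 55.4°) = (63.2, 30.2). LF ⟂ FQ; with |FQ| = 18.5 on the right of LF, Q = F + 18.5·(0.823, -0.568) = (78.4, 19.7). Then |BQ| = |Q − B| = 80.9.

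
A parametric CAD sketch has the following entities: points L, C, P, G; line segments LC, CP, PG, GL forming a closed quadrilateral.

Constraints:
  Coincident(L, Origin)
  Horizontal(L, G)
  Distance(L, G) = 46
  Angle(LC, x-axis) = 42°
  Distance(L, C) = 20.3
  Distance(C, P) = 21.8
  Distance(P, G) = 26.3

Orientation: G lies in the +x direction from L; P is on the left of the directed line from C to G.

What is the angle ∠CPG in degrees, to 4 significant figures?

88.66°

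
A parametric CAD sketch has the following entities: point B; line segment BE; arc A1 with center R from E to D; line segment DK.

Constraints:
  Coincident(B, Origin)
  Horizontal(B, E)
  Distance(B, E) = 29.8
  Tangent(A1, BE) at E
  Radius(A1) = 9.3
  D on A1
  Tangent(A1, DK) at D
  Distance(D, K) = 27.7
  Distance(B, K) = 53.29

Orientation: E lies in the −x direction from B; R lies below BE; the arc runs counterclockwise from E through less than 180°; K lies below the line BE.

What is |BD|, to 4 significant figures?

40.27

B is at the origin; B and E share the same y with |BE| = 29.8 and E on the −x side, so E = (-29.80, 0.000). Tangency of A1 to BE means the radius RE is perpendicular to BE, so R = E + (0, -9.3) = (-29.80, -9.300). Since RD ⟂ DK (tangency), |RK| = √(9.3² + 27.7²) = 29.22 regardless of where D sits on A1. So K lies on both circle(B, 53.29) and circle(R, 29.22); the below-BE intersection is K = (-38.02, -37.34). D is the foot of the tangent from K: D = (-39.09, -9.660).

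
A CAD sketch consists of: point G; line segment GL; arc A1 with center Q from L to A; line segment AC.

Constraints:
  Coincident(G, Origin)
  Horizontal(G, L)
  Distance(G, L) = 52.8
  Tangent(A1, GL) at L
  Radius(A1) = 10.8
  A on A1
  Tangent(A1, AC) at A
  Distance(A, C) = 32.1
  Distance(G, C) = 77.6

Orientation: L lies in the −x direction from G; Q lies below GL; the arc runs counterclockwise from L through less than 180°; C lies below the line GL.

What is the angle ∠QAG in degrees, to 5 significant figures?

11.733°

Checks: G = (0.00, 0.00) ✓; ∠(QL, LG) = 90.00° ✓; |QL| = 10.80 ✓; |QA| = 10.80 ✓; ∠(QA, AC) = 90.00° ✓; |AC| = 32.10 ✓; |GC| = 77.60 ✓.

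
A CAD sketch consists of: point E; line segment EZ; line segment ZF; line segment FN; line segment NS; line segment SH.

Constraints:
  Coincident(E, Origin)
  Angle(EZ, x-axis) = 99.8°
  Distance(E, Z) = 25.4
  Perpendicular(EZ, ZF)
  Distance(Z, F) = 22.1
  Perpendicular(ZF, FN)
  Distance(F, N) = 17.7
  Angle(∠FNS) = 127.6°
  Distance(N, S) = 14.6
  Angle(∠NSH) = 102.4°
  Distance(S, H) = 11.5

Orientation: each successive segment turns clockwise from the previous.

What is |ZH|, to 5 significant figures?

19.293

E is at the origin; EZ runs at 99.8° with length 25.4, so Z = (-4.3233, 25.029). The perpendicularity gives ZF at right angles to EZ, so ZF runs at 9.8000°; with |ZF| = 22.1, F = (17.454, 28.791). The perpendicularity gives FN at right angles to ZF, so FN runs at -80.200°; with |FN| = 17.7, N = (20.467, 11.349). ∠FNS = 127.6° gives NS at -132.60° from the x-axis; with |NS| = 14.6, S = (10.585, 0.60225). ∠NSH = 102.4° gives SH at 149.80° from the x-axis; with |SH| = 11.5, H = (0.64535, 6.3870). Then |ZH| = |H − Z| = 19.293.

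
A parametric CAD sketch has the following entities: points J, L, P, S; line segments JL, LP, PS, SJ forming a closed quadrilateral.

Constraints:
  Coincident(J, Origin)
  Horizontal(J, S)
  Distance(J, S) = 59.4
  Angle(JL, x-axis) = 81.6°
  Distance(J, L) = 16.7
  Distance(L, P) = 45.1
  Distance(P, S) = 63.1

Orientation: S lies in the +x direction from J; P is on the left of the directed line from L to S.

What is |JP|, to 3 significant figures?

60.7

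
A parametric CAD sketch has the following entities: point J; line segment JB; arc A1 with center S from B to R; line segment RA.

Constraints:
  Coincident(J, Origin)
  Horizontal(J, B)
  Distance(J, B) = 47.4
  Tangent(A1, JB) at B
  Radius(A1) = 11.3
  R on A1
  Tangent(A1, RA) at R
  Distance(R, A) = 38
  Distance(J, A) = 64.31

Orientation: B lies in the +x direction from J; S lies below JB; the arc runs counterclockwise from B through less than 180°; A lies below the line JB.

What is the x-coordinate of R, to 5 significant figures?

36.161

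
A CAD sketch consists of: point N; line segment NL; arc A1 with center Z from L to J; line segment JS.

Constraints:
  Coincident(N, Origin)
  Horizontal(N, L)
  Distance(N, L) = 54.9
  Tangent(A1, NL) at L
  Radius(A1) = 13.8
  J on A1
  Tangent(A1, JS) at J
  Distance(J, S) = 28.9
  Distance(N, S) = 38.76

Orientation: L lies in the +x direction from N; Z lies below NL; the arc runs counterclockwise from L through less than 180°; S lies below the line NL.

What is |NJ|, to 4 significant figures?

44.27

Checks: |ZJ| = 13.80 ✓; ∠(ZJ, JS) = 90.00° ✓; |JS| = 28.90 ✓; |NS| = 38.76 ✓.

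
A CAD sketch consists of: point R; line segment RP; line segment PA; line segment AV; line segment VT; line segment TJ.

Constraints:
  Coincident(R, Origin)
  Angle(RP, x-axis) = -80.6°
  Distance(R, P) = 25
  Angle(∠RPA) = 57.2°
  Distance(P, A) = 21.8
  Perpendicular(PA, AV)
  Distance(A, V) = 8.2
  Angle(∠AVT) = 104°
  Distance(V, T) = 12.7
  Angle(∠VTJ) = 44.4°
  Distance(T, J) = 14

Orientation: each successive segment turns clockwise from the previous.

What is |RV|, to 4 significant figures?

15.24

∠RPA = 57.2° gives PA at 156.6° from the x-axis; with |PA| = 21.8, A = (-15.92, -16.01). PA ⟂ AV, so AV runs at 66.60°; with |AV| = 8.2, V = (-12.67, -8.481). Then |RV| = |V − R| = 15.24.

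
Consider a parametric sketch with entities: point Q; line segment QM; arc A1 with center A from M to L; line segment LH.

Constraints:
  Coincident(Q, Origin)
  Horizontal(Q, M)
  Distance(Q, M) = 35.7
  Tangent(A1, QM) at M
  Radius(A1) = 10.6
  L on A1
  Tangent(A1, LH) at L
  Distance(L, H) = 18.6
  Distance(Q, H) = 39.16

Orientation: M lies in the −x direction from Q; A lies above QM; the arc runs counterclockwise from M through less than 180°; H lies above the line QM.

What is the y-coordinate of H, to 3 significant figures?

29.5

Q is at the origin; Q and M share the same y with |QM| = 35.7 and M on the −x side, so M = (-35.7, 0.00). Since A1 is tangent to QM there, AM ⟂ QM, so A = M + (0, 10.6) = (-35.7, 10.6). Since AL ⟂ LH (tangency), |AH| = √(10.6² + 18.6²) = 21.4 regardless of where L sits on A1. So H lies on both circle(Q, 39.16) and circle(A, 21.4); the above-QM intersection is H = (-25.7, 29.5). L is the foot of the tangent from H: L = (-25.1, 10.9).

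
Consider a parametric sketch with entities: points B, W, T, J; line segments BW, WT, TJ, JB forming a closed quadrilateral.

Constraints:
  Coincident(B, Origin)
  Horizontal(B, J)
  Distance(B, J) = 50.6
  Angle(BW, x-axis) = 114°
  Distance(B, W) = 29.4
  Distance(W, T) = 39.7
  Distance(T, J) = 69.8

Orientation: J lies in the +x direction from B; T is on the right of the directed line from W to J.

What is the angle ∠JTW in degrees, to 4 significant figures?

70.90°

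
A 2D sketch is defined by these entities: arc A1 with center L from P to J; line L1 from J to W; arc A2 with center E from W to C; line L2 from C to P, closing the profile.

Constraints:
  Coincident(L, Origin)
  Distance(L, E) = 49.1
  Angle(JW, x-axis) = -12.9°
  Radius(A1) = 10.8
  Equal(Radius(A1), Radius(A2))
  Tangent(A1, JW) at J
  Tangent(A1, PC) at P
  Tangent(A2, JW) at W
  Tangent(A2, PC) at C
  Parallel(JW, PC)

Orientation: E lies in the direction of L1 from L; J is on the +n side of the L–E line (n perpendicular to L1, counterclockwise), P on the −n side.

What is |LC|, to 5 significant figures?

50.274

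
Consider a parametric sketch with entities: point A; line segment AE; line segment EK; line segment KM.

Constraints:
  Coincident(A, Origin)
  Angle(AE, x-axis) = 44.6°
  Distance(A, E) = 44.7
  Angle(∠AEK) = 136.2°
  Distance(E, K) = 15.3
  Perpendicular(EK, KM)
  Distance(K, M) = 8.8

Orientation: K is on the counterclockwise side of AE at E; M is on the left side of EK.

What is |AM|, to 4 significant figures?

52.46

A is at the origin; AE runs at 44.6° with length 44.7, so E = 44.7·(cos 44.6°, sin 44.6°) = (31.83, 31.39). ∠AEK = 136.2°, so EK runs at 44.6° + (180° − 136.2°) = 88.40° from the x-axis; with |EK| = 15.3, K = E + 15.3·(cos 88.40°, sin 88.40°) = (32.25, 46.68). The perpendicularity gives KM at right angles to EK; with |KM| = 8.8 on the left of EK, M = K + 8.8·(-0.9996, 0.02792) = (23.46, 46.93). Then |AM| = |M − A| = 52.46.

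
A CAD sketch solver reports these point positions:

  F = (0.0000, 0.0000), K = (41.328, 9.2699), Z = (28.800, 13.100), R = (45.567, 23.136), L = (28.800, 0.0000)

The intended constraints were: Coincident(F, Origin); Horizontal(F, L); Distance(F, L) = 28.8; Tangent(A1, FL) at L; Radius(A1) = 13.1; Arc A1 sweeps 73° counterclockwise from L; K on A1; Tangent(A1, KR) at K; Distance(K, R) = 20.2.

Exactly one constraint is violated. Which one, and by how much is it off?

Distance(K, R) = 20.2 — off by 5.70.

F = (0.00, 0.00) ✓; F.y = 0.00, L.y = 0.00 ✓; |FL| = 28.80 ✓; ∠(ZL, LF) = 90.00° ✓; |ZL| = 13.10 ✓; bearing(Z→K) − bearing(Z→L) = 73.00° ✓; |ZK| = 13.10 ✓; ∠(ZK, KR) = 90.00° ✓; |KR| = 14.50 ✗.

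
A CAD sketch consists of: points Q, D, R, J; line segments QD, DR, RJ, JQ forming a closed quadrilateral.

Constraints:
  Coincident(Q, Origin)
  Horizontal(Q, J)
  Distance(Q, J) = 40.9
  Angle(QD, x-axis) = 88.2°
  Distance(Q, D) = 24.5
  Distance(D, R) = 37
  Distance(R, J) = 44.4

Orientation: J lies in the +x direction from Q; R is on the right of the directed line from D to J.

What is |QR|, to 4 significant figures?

12.55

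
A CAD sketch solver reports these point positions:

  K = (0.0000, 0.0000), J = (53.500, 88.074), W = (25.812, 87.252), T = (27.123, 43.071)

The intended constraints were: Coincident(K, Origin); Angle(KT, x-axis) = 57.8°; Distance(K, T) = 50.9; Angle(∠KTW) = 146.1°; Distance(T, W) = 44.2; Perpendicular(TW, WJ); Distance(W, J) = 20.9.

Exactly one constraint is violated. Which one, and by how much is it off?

Distance(W, J) = 20.9 — off by 6.80.

K = (0.00, 0.00) ✓; KT at 57.80° ✓; |KT| = 50.90 ✓; ∠KTW = 146.1° ✓; |TW| = 44.20 ✓; ∠(TW, WJ) = 90.00° ✓; |WJ| = 27.70 ✗.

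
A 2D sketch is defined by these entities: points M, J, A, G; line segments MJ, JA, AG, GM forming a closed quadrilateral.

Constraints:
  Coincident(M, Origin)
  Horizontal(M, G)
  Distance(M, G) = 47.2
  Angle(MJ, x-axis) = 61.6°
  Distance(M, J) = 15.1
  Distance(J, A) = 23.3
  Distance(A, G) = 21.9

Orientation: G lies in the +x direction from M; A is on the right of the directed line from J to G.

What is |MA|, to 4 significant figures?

25.37

M is at the origin; MG is horizontal with |MG| = 47.2 and G in +x, so G = (47.2, 0). MJ runs at 61.6° with |MJ| = 15.1, so J = (7.182, 13.28). A is determined by |JA| = 23.3 and |AG| = 21.9 together: it lies at the intersection of circle(J, 23.3) and circle(G, 21.9). With |JG| = 42.16, the foot of the radical line on JG is 21.83 from J and the perpendicular offset is √(23.3² − 21.83²) = 8.137. Taking the right-of-JG solution: A = (25.34, -1.318).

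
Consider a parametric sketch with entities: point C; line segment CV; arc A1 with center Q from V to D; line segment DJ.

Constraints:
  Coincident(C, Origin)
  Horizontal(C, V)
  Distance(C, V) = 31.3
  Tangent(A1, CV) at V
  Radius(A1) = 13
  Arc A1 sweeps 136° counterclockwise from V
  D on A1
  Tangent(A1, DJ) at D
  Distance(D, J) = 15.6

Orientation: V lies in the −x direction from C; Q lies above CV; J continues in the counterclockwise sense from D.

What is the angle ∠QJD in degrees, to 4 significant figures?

39.81°

C is at the origin; C and V share the same y with |CV| = 31.3 and V on the −x side, so V = (-31.30, 0.000). Tangency of A1 to CV means the radius QV is perpendicular to CV, so Q = V + (0, 13) = (-31.30, 13.00). On A1, V sits at bearing -90° from Q; a 136° counterclockwise sweep puts D at bearing 46°, so D = Q + 13.0·(cos 46°, sin 46°) = (-22.27, 22.35). A1 meets DJ tangentially, so QD is at right angles to DJ, so DJ runs along (−sin 46°, cos 46°); with |DJ| = 15.6, J = (-33.49, 33.19). Then cos ∠QJD = JQ·JD / (|JQ||JD|), giving 39.81°.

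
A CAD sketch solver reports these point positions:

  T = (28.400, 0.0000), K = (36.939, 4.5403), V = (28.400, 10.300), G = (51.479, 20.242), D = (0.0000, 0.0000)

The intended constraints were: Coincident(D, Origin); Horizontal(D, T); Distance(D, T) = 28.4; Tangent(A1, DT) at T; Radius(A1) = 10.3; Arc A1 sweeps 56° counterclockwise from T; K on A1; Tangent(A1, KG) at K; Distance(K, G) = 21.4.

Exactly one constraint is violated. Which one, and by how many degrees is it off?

Tangent(A1, KG) at K — off by 8.80°.

D = (0.00, 0.00) ✓; D.y = 0.00, T.y = 0.00 ✓; |DT| = 28.40 ✓; ∠(VT, TD) = 90.00° ✓; |VT| = 10.30 ✓; bearing(V→K) − bearing(V→T) = 56.00° ✓; |VK| = 10.30 ✓; ∠(VK, KG) = 98.80° ✗; |KG| = 21.40 ✓.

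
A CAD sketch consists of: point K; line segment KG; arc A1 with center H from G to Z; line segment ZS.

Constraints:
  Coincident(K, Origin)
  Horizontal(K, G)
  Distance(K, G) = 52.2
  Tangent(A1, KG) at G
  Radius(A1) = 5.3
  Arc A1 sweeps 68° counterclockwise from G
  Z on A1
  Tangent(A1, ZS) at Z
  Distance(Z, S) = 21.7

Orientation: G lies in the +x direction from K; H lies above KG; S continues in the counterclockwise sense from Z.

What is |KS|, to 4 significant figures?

69.32

On A1, G sits at bearing -90° from H; a 68° counterclockwise sweep puts Z at bearing -22°, so Z = H + 5.3·(cos -22°, sin -22°) = (57.11, 3.315). The tangent condition forces HZ to be normal to ZS, so ZS runs along (−sin -22°, cos -22°); with |ZS| = 21.7, S = (65.24, 23.43). Then |KS| = |S − K| = 69.32.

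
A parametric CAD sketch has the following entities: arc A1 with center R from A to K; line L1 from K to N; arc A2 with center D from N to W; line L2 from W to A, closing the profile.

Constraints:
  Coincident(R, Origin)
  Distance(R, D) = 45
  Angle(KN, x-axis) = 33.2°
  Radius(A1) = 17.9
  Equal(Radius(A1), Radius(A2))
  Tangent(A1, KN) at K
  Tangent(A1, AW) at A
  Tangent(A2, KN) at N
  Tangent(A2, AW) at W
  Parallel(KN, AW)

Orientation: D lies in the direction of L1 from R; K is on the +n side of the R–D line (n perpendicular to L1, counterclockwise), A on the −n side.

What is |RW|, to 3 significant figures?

48.4

The slot axis is L1's direction at 33.2°, so u = (cos 33.2°, sin 33.2°) = (0.837, 0.548) and n = (−sin 33.2°, cos 33.2°) = (-0.548, 0.837). R is at the origin and D lies 45.0 along u from R, so D = 45.0·u = (37.7, 24.6). Tangency of A1 to both parallel lines with radius 17.9 puts K and A at R ± 17.9·n: K = (-9.80, 15.0), A = (9.80, -15.0). Equal radii place N and W the same way about D: N = D + 17.9·n = (27.9, 39.6), W = D − 17.9·n = (47.5, 9.66). Then |RW| = |W − R| = 48.4.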